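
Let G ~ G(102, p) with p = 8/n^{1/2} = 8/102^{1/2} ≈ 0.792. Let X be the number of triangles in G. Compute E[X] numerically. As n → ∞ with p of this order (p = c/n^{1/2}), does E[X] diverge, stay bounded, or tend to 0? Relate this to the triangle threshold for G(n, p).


Number of potential triangles: C(102, 3) = 171700.
Each occurs with probability p³ ≈ (0.792)³ ≈ 4.97015e-01.
By linearity: E[X] = C(102, 3)·p³ ≈ 171700 · 4.97015e-01 ≈ 85337.516.
Since α = 1/2 < 1, p = c/n^{1/2} ≫ 1/n is above the triangle threshold p ~ 1/n. Asymptotically E[X] ~ (c³/6)·n^{3(1−α)} = (8³/6)·n^{1.5} → ∞; triangles are abundant w.h.p.

E[X] ≈ 85337.516; in regime p = Θ(1/n^{1/2}) E[X] diverges (above the triangle threshold p ~ 1/n).


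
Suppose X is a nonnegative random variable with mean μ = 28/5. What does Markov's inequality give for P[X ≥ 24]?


μ = E[X] = 28/5, a = 24.
Markov: P[X ≥ 24] ≤ μ/a = (28/5)/24 = 7/30.
Numerically: ≈ 0.233333.
(Since a = 24 > μ = 5.600000, the bound 7/30 is < 1 and informative.)

P[X ≥ 24] ≤ 7/30 ≈ 0.233333.


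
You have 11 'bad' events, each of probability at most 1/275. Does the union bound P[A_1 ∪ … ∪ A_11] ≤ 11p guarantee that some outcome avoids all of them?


Union bound: P[∪_{i=1}^{11} A_i] ≤ Σ_i P[A_i] ≤ 11·p = 11·(1/275) = 1/25.
Numerically: 1/25 ≈ 0.040000.
Is 1/25 < 1? YES.
Since P[∪ A_i] ≤ 1/25 < 1, the complement has P[∩ A_i^c] ≥ 1 − 1/25 = 24/25 > 0, so some outcome avoids every A_i.

11·p = 1/25 ≈ 0.040000; existence CERTIFIED by the union bound.


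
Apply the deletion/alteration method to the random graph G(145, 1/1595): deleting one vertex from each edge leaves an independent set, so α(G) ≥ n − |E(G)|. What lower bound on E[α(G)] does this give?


E[|E(G)|] = C(145, 2)·p = 10440 · (1/1595) = 72/11.
E[α(G)] ≥ n − E[|E(G)|] = 145 − 72/11 = 1523/11.
Numerically: ≈ 138.454545.
(This is only a lower bound; the true E[α(G)] may be larger.)

E[α(G)] ≥ 1523/11 ≈ 138.454545.


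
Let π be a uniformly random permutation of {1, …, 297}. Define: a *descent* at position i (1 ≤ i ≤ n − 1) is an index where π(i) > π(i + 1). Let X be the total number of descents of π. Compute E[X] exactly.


Write X = Σ X_I over i = 1, …, 296, with X_I the indicator of one descent.
There are 296 indicators.
For each fixed i, the pair (π(i), π(i+1)) is a uniformly random ordered pair of distinct values from {1, …, 297}; by symmetry P[π(i) > π(i+1)] = 1/2.
By linearity: E[X] = 296 · (1/2) = (297 − 1) · (1/2) = 148 ≈ 148.00000.

E[X] = 148 = 148.00000.


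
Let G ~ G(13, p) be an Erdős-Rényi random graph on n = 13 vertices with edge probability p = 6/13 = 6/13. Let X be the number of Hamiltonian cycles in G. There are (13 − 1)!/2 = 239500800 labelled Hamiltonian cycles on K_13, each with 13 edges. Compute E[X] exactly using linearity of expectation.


K_13 has (13 − 1)!/2 = 239500800 labelled Hamiltonian cycles.
For each such Hamiltonian cycle H, let X_H = 1 if all 13 edges of H are present in G. Then P[X_H = 1] = p^{13} = (6/13)^{13} = 13060694016/302875106592253.
Summing the indicators: E[X] = Σ_H E[X_H] = 239500800 · p^{13} = 239500800 · 13060694016/302875106592253 = 3128046665387212800/302875106592253.
Numerically: E[X] ≈ 10327.8.

E[X] = 239500800 · (6/13)^{13} = 3128046665387212800/302875106592253 ≈ 10327.8.


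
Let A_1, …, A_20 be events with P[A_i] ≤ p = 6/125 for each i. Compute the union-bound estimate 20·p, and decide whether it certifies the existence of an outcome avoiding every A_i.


Union bound: P[∪_{i=1}^{20} A_i] ≤ Σ_i P[A_i] ≤ 20·p = 20·(6/125) = 24/25.
Numerically: 24/25 ≈ 0.9600000.
Is 24/25 < 1? YES.
Since P[∪ A_i] ≤ 24/25 < 1, the complement has P[∩ A_i^c] ≥ 1 − 24/25 = 1/25 > 0, so some outcome avoids every A_i.

20·p = 24/25 ≈ 0.9600000; existence CERTIFIED by the union bound.


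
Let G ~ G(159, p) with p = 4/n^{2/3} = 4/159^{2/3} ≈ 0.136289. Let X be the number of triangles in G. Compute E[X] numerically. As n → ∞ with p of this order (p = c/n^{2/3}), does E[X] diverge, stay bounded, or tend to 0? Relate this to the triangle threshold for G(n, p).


Number of potential triangles: C(159, 3) = 657359.
Each occurs with probability p³ ≈ (0.136289)³ ≈ 2.53154543e-03.
By linearity: E[X] = C(159, 3)·p³ ≈ 657359 · 2.53154543e-03 ≈ 1664.134172.
Since α = 2/3 < 1, p = c/n^{2/3} ≫ 1/n is above the triangle threshold p ~ 1/n. Asymptotically E[X] ~ (c³/6)·n^{3(1−α)} = (4³/6)·n^{1} → ∞; triangles are abundant w.h.p.

E[X] ≈ 1664.134172; in regime p = Θ(1/n^{2/3}) E[X] diverges (above the triangle threshold p ~ 1/n).


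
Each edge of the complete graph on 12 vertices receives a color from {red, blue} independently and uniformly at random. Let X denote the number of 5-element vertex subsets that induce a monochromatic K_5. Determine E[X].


Let X = Σ_S X_S over the C(12, 5) = 792 subsets S of size 5, where X_S = 1 if the K_5 on S is monochromatic.
For a fixed S, the K_5 on S has C(5, 2) = 10 edges. P[all 10 edges red] = (1/2)^10, and likewise for blue, so P[monochromatic] = 2·(1/2)^10 = 2^{1 − 10} = 1/512.
Summing: E[X] = C(12, 5) · 2^{1 − 10} = 792 · 1/512 = 99/64.
Numerically: E[X] ≈ 1.5469.

E[X] = C(12,5)·2^(1−C(5,2)) = 99/64 ≈ 1.5469.


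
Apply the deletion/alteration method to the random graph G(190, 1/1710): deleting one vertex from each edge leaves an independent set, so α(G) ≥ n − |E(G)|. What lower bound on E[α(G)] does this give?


E[|E(G)|] = C(190, 2)·p = 17955 · (1/1710) = 21/2.
E[α(G)] ≥ n − E[|E(G)|] = 190 − 21/2 = 359/2.
Numerically: ≈ 179.500.
(This is only a lower bound; the true E[α(G)] may be larger.)

E[α(G)] ≥ 359/2 ≈ 179.500.


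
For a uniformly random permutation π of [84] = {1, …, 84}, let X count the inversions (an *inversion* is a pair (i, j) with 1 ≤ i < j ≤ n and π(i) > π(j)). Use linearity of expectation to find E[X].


Write X = Σ X_I over the C(84, 2) = 3486 pairs i < j, with X_I the indicator of one inversion.
There are 3486 indicators.
For each fixed pair i < j, the values π(i) and π(j) are two distinct elements of {1, …, 84} in uniformly random order; by symmetry P[π(i) > π(j)] = 1/2.
By linearity: E[X] = 3486 · (1/2) = C(84, 2) · (1/2) = 3486/2 = 1743 ≈ 1743.000000.

E[X] = 1743 = 1743.000000.


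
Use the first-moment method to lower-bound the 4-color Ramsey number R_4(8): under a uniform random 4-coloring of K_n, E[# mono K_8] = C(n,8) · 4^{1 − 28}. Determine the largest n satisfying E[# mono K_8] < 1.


We need C(n, 8) · 4^{1 − 28} < 1, i.e. C(n, 8) < 4^{28 − 1} = 18014398509481984.
Check values of n near the boundary:
  n = 403: C(403, 8) = 16090020602228430; 16090020602228430 < 18014398509481984? YES
  n = 404: C(404, 8) = 16415071523485570; 16415071523485570 < 18014398509481984? YES
  n = 405: C(405, 8) = 16745853821188050; 16745853821188050 < 18014398509481984? YES
  n = 406: C(406, 8) = 17082453897995850; 17082453897995850 < 18014398509481984? YES
  n = 407: C(407, 8) = 17424959239309050; 17424959239309050 < 18014398509481984? YES
  n = 408: C(408, 8) = 17773458424095231; 17773458424095231 < 18014398509481984? YES
  n = 409: C(409, 8) = 18128041135797879; 18128041135797879 < 18014398509481984? NO
  n = 410: C(410, 8) = 18488798173326195; 18488798173326195 < 18014398509481984? NO
The largest n with C(n, 8) < 18014398509481984 is n = 408 (where E[X] = 17773458424095231/18014398509481984 ≈ 0.986625). Hence R_4(8) > 408, i.e. R_4(8) ≥ 409.

Largest n = 408; hence R_4(8) > 408.


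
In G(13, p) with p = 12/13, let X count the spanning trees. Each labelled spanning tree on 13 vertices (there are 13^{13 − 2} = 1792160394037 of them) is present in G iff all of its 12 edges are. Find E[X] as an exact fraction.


K_13 has 13^{13 − 2} = 1792160394037 labelled spanning trees.
For each such spanning tree H, let X_H = 1 if all 12 edges of H are present in G. Then P[X_H = 1] = p^{12} = (12/13)^{12} = 8916100448256/23298085122481.
By linearity of expectation: E[X] = Σ_H E[X_H] = 1792160394037 · p^{12} = 1792160394037 · 8916100448256/23298085122481 = 8916100448256/13.
Numerically: E[X] ≈ 6.85854e+11.

E[X] = 1792160394037 · (12/13)^{12} = 8916100448256/13 ≈ 6.85854e+11.


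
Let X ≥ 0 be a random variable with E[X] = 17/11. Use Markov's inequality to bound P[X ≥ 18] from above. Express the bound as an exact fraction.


μ = E[X] = 17/11, a = 18.
Markov: P[X ≥ 18] ≤ μ/a = (17/11)/18 = 17/198.
Numerically: ≈ 0.086.
(Since a = 18 > μ = 1.545, the bound 17/198 is < 1 and informative.)

P[X ≥ 18] ≤ 17/198 ≈ 0.086.


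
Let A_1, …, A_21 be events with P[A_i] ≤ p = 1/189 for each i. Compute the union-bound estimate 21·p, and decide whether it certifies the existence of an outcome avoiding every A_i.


Union bound: P[∪_{i=1}^{21} A_i] ≤ Σ_i P[A_i] ≤ 21·p = 21·(1/189) = 1/9.
Numerically: 1/9 ≈ 0.111111.
Is 1/9 < 1? YES.
Since P[∪ A_i] ≤ 1/9 < 1, the complement has P[∩ A_i^c] ≥ 1 − 1/9 = 8/9 > 0, so some outcome avoids every A_i.

21·p = 1/9 ≈ 0.111111; existence CERTIFIED by the union bound.


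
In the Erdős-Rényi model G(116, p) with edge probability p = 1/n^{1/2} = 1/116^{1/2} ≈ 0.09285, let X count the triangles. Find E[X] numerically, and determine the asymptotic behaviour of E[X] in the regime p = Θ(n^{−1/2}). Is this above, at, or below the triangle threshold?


Number of potential triangles: C(116, 3) = 253460.
Each occurs with probability p³ ≈ (0.09285)³ ≈ 8.004109e-04.
By linearity: E[X] = C(116, 3)·p³ ≈ 253460 · 8.004109e-04 ≈ 202.8722.
Since α = 1/2 < 1, p = c/n^{1/2} ≫ 1/n is above the triangle threshold p ~ 1/n. Asymptotically E[X] ~ (c³/6)·n^{3(1−α)} = (1³/6)·n^{1.5} → ∞; triangles are abundant w.h.p.

E[X] ≈ 202.8722; in regime p = Θ(1/n^{1/2}) E[X] diverges (above the triangle threshold p ~ 1/n).


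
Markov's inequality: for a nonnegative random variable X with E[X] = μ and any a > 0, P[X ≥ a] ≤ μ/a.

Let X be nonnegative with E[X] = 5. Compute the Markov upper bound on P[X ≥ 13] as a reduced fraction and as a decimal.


μ = E[X] = 5, a = 13.
Markov: P[X ≥ 13] ≤ μ/a = (5)/13 = 5/13.
Numerically: ≈ 0.38462.
(Since a = 13 > μ = 5.00000, the bound 5/13 is < 1 and informative.)

P[X ≥ 13] ≤ 5/13 ≈ 0.38462.


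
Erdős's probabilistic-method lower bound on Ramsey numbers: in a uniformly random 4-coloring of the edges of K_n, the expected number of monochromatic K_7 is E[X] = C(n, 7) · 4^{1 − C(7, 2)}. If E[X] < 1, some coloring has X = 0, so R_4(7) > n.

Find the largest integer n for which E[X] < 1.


We need C(n, 7) · 4^{1 − 21} < 1, i.e. C(n, 7) < 4^{21 − 1} = 1099511627776.
Check values of n near the boundary:
  n = 174: C(174, 7) = 847879782984; 847879782984 < 1099511627776? YES
  n = 175: C(175, 7) = 883208107275; 883208107275 < 1099511627776? YES
  n = 176: C(176, 7) = 919790691600; 919790691600 < 1099511627776? YES
  n = 177: C(177, 7) = 957664425960; 957664425960 < 1099511627776? YES
  n = 178: C(178, 7) = 996867063280; 996867063280 < 1099511627776? YES
  n = 179: C(179, 7) = 1037437234460; 1037437234460 < 1099511627776? YES
  n = 180: C(180, 7) = 1079414463600; 1079414463600 < 1099511627776? YES
  n = 181: C(181, 7) = 1122839183400; 1122839183400 < 1099511627776? NO
The largest n with C(n, 7) < 1099511627776 is n = 180 (where E[X] = 67463403975/68719476736 ≈ 0.9817217). Hence R_4(7) > 180, i.e. R_4(7) ≥ 181.

Largest n = 180; hence R_4(7) > 180.


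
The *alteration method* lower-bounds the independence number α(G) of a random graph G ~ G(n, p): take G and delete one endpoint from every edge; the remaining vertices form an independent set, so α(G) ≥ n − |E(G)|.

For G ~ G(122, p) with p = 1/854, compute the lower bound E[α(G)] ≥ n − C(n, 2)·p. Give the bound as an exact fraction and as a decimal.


E[|E(G)|] = C(122, 2)·p = 7381 · (1/854) = 121/14.
E[α(G)] ≥ n − E[|E(G)|] = 122 − 121/14 = 1587/14.
Numerically: ≈ 113.357.
(This is only a lower bound; the true E[α(G)] may be larger.)

E[α(G)] ≥ 1587/14 ≈ 113.357.


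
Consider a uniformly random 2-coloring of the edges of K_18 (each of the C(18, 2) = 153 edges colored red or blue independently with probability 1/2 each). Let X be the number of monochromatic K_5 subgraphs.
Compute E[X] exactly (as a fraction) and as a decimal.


Let X = Σ_S X_S over the C(18, 5) = 8568 subsets S of size 5, where X_S = 1 if the K_5 on S is monochromatic.
For a fixed S, the K_5 on S has C(5, 2) = 10 edges. P[all 10 edges red] = (1/2)^10, and likewise for blue, so P[monochromatic] = 2·(1/2)^10 = 2^{1 − 10} = 1/512.
Summing: E[X] = C(18, 5) · 2^{1 − 10} = 8568 · 1/512 = 1071/64.
Numerically: E[X] ≈ 16.734375.

E[X] = C(18,5)·2^(1−C(5,2)) = 1071/64 ≈ 16.734375.


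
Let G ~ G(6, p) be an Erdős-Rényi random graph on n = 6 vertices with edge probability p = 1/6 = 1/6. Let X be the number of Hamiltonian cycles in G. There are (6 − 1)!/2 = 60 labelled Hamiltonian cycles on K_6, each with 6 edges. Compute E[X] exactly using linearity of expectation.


K_6 has (6 − 1)!/2 = 60 labelled Hamiltonian cycles.
For each such Hamiltonian cycle H, let X_H = 1 if all 6 edges of H are present in G. Then P[X_H = 1] = p^{6} = (1/6)^{6} = 1/46656.
Summing the indicators: E[X] = Σ_H E[X_H] = 60 · p^{6} = 60 · 1/46656 = 5/3888.
Numerically: E[X] ≈ 0.00129.

E[X] = 60 · (1/6)^{6} = 5/3888 ≈ 0.00129.


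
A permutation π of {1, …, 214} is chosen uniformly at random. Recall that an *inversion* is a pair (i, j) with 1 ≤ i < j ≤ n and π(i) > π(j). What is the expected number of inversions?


Write X = Σ X_I over the C(214, 2) = 22791 pairs i < j, with X_I the indicator of one inversion.
There are 22791 indicators.
For each fixed pair i < j, the values π(i) and π(j) are two distinct elements of {1, …, 214} in uniformly random order; by symmetry P[π(i) > π(j)] = 1/2.
By linearity: E[X] = 22791 · (1/2) = C(214, 2) · (1/2) = 22791/2 = 22791/2 ≈ 11395.500000.

E[X] = 22791/2 = 11395.500000.


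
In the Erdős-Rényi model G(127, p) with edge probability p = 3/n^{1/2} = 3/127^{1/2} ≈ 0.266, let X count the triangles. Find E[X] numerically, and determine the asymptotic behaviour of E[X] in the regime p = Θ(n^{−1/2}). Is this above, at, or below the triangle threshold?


Number of potential triangles: C(127, 3) = 333375.
Each occurs with probability p³ ≈ (0.266)³ ≈ 1.88651e-02.
By linearity: E[X] = C(127, 3)·p³ ≈ 333375 · 1.88651e-02 ≈ 6289.139.
Since α = 1/2 < 1, p = c/n^{1/2} ≫ 1/n is above the triangle threshold p ~ 1/n. Asymptotically E[X] ~ (c³/6)·n^{3(1−α)} = (3³/6)·n^{1.5} → ∞; triangles are abundant w.h.p.

E[X] ≈ 6289.139; in regime p = Θ(1/n^{1/2}) E[X] diverges (above the triangle threshold p ~ 1/n).


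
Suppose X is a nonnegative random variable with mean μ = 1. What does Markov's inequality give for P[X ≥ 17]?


μ = E[X] = 1, a = 17.
Markov: P[X ≥ 17] ≤ μ/a = (1)/17 = 1/17.
Numerically: ≈ 0.05882.
(Since a = 17 > μ = 1.00000, the bound 1/17 is < 1 and informative.)

P[X ≥ 17] ≤ 1/17 ≈ 0.05882.


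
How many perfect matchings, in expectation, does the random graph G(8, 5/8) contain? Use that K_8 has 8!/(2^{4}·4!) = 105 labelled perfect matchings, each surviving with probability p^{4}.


K_8 has 8!/(2^{4}·4!) = 105 labelled perfect matchings.
For each such perfect matching H, let X_H = 1 if all 4 edges of H are present in G. Then P[X_H = 1] = p^{4} = (5/8)^{4} = 625/4096.
Summing the indicators: E[X] = Σ_H E[X_H] = 105 · p^{4} = 105 · 625/4096 = 65625/4096.
Numerically: E[X] ≈ 16.022.

E[X] = 105 · (5/8)^{4} = 65625/4096 ≈ 16.022.


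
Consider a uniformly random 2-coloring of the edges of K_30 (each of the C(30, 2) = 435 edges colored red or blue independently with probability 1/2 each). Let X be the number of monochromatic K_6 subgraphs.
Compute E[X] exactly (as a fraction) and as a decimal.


Let X = Σ_S X_S over the C(30, 6) = 593775 subsets S of size 6, where X_S = 1 if the K_6 on S is monochromatic.
For a fixed S, the K_6 on S has C(6, 2) = 15 edges. P[all 15 edges red] = (1/2)^15, and likewise for blue, so P[monochromatic] = 2·(1/2)^15 = 2^{1 − 15} = 1/16384.
Summing: E[X] = C(30, 6) · 2^{1 − 15} = 593775 · 1/16384 = 593775/16384.
Numerically: E[X] ≈ 36.24115.

E[X] = C(30,6)·2^(1−C(6,2)) = 593775/16384 ≈ 36.24115.


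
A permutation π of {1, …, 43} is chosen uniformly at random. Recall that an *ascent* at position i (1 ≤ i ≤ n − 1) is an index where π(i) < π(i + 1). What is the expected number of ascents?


Write X = Σ X_I over i = 1, …, 42, with X_I the indicator of one ascent.
There are 42 indicators.
For each fixed i, the pair (π(i), π(i+1)) is a uniformly random ordered pair of distinct values from {1, …, 43}; by symmetry P[π(i) < π(i+1)] = 1/2.
By linearity: E[X] = 42 · (1/2) = (43 − 1) · (1/2) = 21 ≈ 21.0000.

E[X] = 21 = 21.0000.


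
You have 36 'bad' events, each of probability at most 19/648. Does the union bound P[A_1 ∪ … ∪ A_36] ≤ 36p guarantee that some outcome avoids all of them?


Union bound: P[∪_{i=1}^{36} A_i] ≤ Σ_i P[A_i] ≤ 36·p = 36·(19/648) = 19/18.
Numerically: 19/18 ≈ 1.0555556.
Is 19/18 < 1? NO.
Since the bound 19/18 is ≥ 1, the union bound is uninformative here; it does NOT by itself certify existence.

36·p = 19/18 ≈ 1.0555556; existence NOT certified by the union bound.


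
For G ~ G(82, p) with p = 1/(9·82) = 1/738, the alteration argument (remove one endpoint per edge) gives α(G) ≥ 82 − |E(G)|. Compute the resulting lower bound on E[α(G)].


E[|E(G)|] = C(82, 2)·p = 3321 · (1/738) = 9/2.
E[α(G)] ≥ n − E[|E(G)|] = 82 − 9/2 = 155/2.
Numerically: ≈ 77.500000.
(This is only a lower bound; the true E[α(G)] may be larger.)

E[α(G)] ≥ 155/2 ≈ 77.500000.


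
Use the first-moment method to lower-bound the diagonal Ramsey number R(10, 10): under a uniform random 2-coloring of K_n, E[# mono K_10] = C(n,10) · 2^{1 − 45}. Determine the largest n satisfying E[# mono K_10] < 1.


We need C(n, 10) · 2^{1 − 45} < 1, i.e. C(n, 10) < 2^{45 − 1} = 17592186044416.
Check values of n near the boundary:
  n = 95: C(95, 10) = 10104934117421; 10104934117421 < 17592186044416? YES
  n = 96: C(96, 10) = 11279926456656; 11279926456656 < 17592186044416? YES
  n = 97: C(97, 10) = 12576469727536; 12576469727536 < 17592186044416? YES
  n = 98: C(98, 10) = 14005614014756; 14005614014756 < 17592186044416? YES
  n = 99: C(99, 10) = 15579278510796; 15579278510796 < 17592186044416? YES
  n = 100: C(100, 10) = 17310309456440; 17310309456440 < 17592186044416? YES
  n = 101: C(101, 10) = 19212541264840; 19212541264840 < 17592186044416? NO
  n = 102: C(102, 10) = 21300860967540; 21300860967540 < 17592186044416? NO
  n = 103: C(103, 10) = 23591276125340; 23591276125340 < 17592186044416? NO
The largest n with C(n, 10) < 17592186044416 is n = 100 (where E[X] = 2163788682055/2199023255552 ≈ 0.9839772). Hence R(10, 10) > 100, i.e. R(10, 10) ≥ 101.

Largest n = 100; hence R(10, 10) > 100.


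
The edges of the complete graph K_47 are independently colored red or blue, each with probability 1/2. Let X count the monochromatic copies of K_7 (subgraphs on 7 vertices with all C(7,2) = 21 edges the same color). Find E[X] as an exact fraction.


Let X = Σ_S X_S over the C(47, 7) = 62891499 subsets S of size 7, where X_S = 1 if the K_7 on S is monochromatic.
For a fixed S, the K_7 on S has C(7, 2) = 21 edges. P[all 21 edges red] = (1/2)^21, and likewise for blue, so P[monochromatic] = 2·(1/2)^21 = 2^{1 − 21} = 1/1048576.
Summing: E[X] = C(47, 7) · 2^{1 − 21} = 62891499 · 1/1048576 = 62891499/1048576.
Numerically: E[X] ≈ 59.978007.

E[X] = C(47,7)·2^(1−C(7,2)) = 62891499/1048576 ≈ 59.978007.


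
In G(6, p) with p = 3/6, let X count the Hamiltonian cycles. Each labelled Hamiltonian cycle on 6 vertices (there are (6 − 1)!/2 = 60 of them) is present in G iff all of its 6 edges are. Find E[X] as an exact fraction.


K_6 has (6 − 1)!/2 = 60 labelled Hamiltonian cycles.
For each such Hamiltonian cycle H, let X_H = 1 if all 6 edges of H are present in G. Then P[X_H = 1] = p^{6} = (1/2)^{6} = 1/64.
By linearity: E[X] = Σ_H E[X_H] = 60 · p^{6} = 60 · 1/64 = 15/16.
Numerically: E[X] ≈ 0.938.

E[X] = 60 · (1/2)^{6} = 15/16 ≈ 0.938.


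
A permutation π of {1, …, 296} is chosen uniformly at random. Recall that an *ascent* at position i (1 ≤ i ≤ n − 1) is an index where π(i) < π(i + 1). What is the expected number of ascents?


Write X = Σ X_I over i = 1, …, 295, with X_I the indicator of one ascent.
There are 295 indicators.
For each fixed i, the pair (π(i), π(i+1)) is a uniformly random ordered pair of distinct values from {1, …, 296}; by symmetry P[π(i) < π(i+1)] = 1/2.
By linearity: E[X] = 295 · (1/2) = (296 − 1) · (1/2) = 295/2 ≈ 147.5000.

E[X] = 295/2 = 147.5000.


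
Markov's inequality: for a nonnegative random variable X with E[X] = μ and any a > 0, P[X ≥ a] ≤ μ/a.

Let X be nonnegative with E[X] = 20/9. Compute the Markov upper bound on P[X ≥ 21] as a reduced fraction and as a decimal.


μ = E[X] = 20/9, a = 21.
Markov: P[X ≥ 21] ≤ μ/a = (20/9)/21 = 20/189.
Numerically: ≈ 0.105820.
(Since a = 21 > μ = 2.222222, the bound 20/189 is < 1 and informative.)

P[X ≥ 21] ≤ 20/189 ≈ 0.105820.


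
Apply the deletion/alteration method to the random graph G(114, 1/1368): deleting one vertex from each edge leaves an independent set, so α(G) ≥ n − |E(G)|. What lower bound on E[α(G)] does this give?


E[|E(G)|] = C(114, 2)·p = 6441 · (1/1368) = 113/24.
E[α(G)] ≥ n − E[|E(G)|] = 114 − 113/24 = 2623/24.
Numerically: ≈ 109.291667.
(This is only a lower bound; the true E[α(G)] may be larger.)

E[α(G)] ≥ 2623/24 ≈ 109.291667.


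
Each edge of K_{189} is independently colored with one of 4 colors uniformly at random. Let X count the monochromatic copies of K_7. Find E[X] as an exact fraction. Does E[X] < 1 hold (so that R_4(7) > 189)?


E[X] = C(189, 7) · 4^{1 − 21} = 1527510868092 · 4^{−20} = 1527510868092/1099511627776.
As a reduced fraction: E[X] = 381877717023/274877906944 ≈ 1.3893.
Is E[X] < 1? NO.
Since E[X] ≥ 1, the first-moment bound is inconclusive at n = 189; it does NOT by itself certify R_4(7) > 189.

E[X] = 381877717023/274877906944 ≈ 1.3893; E[X] ≥ 1; first-moment method inconclusive here.


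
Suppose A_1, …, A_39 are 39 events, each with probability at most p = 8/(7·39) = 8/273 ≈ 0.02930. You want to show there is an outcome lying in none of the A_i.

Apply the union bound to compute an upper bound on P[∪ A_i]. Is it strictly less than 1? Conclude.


Union bound: P[∪_{i=1}^{39} A_i] ≤ Σ_i P[A_i] ≤ 39·p = 39·(8/273) = 8/7.
Numerically: 8/7 ≈ 1.14286.
Is 8/7 < 1? NO.
Since the bound 8/7 is ≥ 1, the union bound is uninformative here; it does NOT by itself certify existence.

39·p = 8/7 ≈ 1.14286; existence NOT certified by the union bound.


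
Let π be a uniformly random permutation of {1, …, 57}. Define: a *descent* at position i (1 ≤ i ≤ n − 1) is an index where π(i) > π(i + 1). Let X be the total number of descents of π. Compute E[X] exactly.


Write X = Σ X_I over i = 1, …, 56, with X_I the indicator of one descent.
There are 56 indicators.
For each fixed i, the pair (π(i), π(i+1)) is a uniformly random ordered pair of distinct values from {1, …, 57}; by symmetry P[π(i) > π(i+1)] = 1/2.
By linearity: E[X] = 56 · (1/2) = (57 − 1) · (1/2) = 28 ≈ 28.000000.

E[X] = 28 = 28.000000.


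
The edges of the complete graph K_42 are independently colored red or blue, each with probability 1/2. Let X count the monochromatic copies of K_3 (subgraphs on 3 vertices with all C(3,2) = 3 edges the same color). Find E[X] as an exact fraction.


Let X = Σ_S X_S over the C(42, 3) = 11480 subsets S of size 3, where X_S = 1 if the K_3 on S is monochromatic.
For a fixed S, the K_3 on S has C(3, 2) = 3 edges. P[all 3 edges red] = (1/2)^3, and likewise for blue, so P[monochromatic] = 2·(1/2)^3 = 2^{1 − 3} = 1/4.
Summing: E[X] = C(42, 3) · 2^{1 − 3} = 11480 · 1/4 = 2870.
Numerically: E[X] ≈ 2870.0000.

E[X] = C(42,3)·2^(1−C(3,2)) = 2870 ≈ 2870.0000.


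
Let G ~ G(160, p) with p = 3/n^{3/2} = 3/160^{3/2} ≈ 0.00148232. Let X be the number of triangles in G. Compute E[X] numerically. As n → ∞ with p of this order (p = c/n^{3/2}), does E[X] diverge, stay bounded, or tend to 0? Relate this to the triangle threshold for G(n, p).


Number of potential triangles: C(160, 3) = 669920.
Each occurs with probability p³ ≈ (0.00148232)³ ≈ 3.25704562e-09.
By linearity: E[X] = C(160, 3)·p³ ≈ 669920 · 3.25704562e-09 ≈ 0.002182.
Since α = 3/2 > 1, p = c/n^{3/2} = o(1/n) is below the triangle threshold p ~ 1/n. Asymptotically E[X] ~ (c³/6)·n^{3(1−α)} = (3³/6)·n^{-1.5} → 0, so by Markov's inequality G has no triangles w.h.p.

E[X] ≈ 0.002182; in regime p = Θ(1/n^{3/2}) E[X] tends to 0 (below the triangle threshold p ~ 1/n).


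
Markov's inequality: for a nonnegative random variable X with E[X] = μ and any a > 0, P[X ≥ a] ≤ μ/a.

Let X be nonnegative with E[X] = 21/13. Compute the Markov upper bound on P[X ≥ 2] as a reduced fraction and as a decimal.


μ = E[X] = 21/13, a = 2.
Markov: P[X ≥ 2] ≤ μ/a = (21/13)/2 = 21/26.
Numerically: ≈ 0.80769.
(Since a = 2 > μ = 1.61538, the bound 21/26 is < 1 and informative.)

P[X ≥ 2] ≤ 21/26 ≈ 0.80769.


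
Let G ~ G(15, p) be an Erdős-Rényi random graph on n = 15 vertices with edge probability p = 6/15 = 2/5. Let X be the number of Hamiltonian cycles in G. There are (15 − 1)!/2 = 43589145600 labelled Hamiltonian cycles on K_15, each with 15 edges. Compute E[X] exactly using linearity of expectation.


K_15 has (15 − 1)!/2 = 43589145600 labelled Hamiltonian cycles.
For each such Hamiltonian cycle H, let X_H = 1 if all 15 edges of H are present in G. Then P[X_H = 1] = p^{15} = (2/5)^{15} = 32768/30517578125.
Summing the indicators: E[X] = Σ_H E[X_H] = 43589145600 · p^{15} = 43589145600 · 32768/30517578125 = 57133164920832/1220703125.
Numerically: E[X] ≈ 46803.5.

E[X] = 43589145600 · (2/5)^{15} = 57133164920832/1220703125 ≈ 46803.5.


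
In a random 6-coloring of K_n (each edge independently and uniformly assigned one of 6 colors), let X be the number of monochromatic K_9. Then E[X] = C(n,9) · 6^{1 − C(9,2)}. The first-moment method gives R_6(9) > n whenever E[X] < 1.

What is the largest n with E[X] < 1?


We need C(n, 9) · 6^{1 − 36} < 1, i.e. C(n, 9) < 6^{36 − 1} = 1719070799748422591028658176.
Check values of n near the boundary:
  n = 4404: C(4404, 9) = 1703375445537161676647015880; 1703375445537161676647015880 < 1719070799748422591028658176? YES
  n = 4405: C(4405, 9) = 1706862792900636302463627150; 1706862792900636302463627150 < 1719070799748422591028658176? YES
  n = 4406: C(4406, 9) = 1710356485221788389505285700; 1710356485221788389505285700 < 1719070799748422591028658176? YES
  n = 4407: C(4407, 9) = 1713856532599459170657070050; 1713856532599459170657070050 < 1719070799748422591028658176? YES
  n = 4408: C(4408, 9) = 1717362945146264156457459600; 1717362945146264156457459600 < 1719070799748422591028658176? YES
  n = 4409: C(4409, 9) = 1720875732988608787686577131; 1720875732988608787686577131 < 1719070799748422591028658176? NO
  n = 4410: C(4410, 9) = 1724394906266704102180823710; 1724394906266704102180823710 < 1719070799748422591028658176? NO
  n = 4411: C(4411, 9) = 1727920475134582415883601405; 1727920475134582415883601405 < 1719070799748422591028658176? NO
The largest n with C(n, 9) < 1719070799748422591028658176 is n = 4408 (where E[X] = 35778394690547169926197075/35813974994758803979763712 ≈ 0.99901). Hence R_6(9) > 4408, i.e. R_6(9) ≥ 4409.

Largest n = 4408; hence R_6(9) > 4408.


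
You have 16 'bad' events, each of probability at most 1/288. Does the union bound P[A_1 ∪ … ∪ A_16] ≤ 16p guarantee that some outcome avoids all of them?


Union bound: P[∪_{i=1}^{16} A_i] ≤ Σ_i P[A_i] ≤ 16·p = 16·(1/288) = 1/18.
Numerically: 1/18 ≈ 0.056.
Is 1/18 < 1? YES.
Since P[∪ A_i] ≤ 1/18 < 1, the complement has P[∩ A_i^c] ≥ 1 − 1/18 = 17/18 > 0, so some outcome avoids every A_i.

16·p = 1/18 ≈ 0.056; existence CERTIFIED by the union bound.


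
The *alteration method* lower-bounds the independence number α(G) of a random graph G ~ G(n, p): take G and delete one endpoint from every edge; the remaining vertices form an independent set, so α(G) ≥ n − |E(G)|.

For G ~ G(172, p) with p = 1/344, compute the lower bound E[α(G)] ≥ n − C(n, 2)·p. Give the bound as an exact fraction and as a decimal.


E[|E(G)|] = C(172, 2)·p = 14706 · (1/344) = 171/4.
E[α(G)] ≥ n − E[|E(G)|] = 172 − 171/4 = 517/4.
Numerically: ≈ 129.250.
(This is only a lower bound; the true E[α(G)] may be larger.)

E[α(G)] ≥ 517/4 ≈ 129.250.


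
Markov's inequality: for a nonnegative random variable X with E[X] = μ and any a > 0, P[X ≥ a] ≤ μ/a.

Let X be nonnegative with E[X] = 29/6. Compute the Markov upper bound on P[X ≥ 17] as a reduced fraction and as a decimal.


μ = E[X] = 29/6, a = 17.
Markov: P[X ≥ 17] ≤ μ/a = (29/6)/17 = 29/102.
Numerically: ≈ 0.2843.
(Since a = 17 > μ = 4.8333, the bound 29/102 is < 1 and informative.)

P[X ≥ 17] ≤ 29/102 ≈ 0.2843.


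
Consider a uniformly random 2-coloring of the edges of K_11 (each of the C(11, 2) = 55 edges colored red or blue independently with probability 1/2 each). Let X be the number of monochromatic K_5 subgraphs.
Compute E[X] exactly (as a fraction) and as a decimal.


Let X = Σ_S X_S over the C(11, 5) = 462 subsets S of size 5, where X_S = 1 if the K_5 on S is monochromatic.
For a fixed S, the K_5 on S has C(5, 2) = 10 edges. P[all 10 edges red] = (1/2)^10, and likewise for blue, so P[monochromatic] = 2·(1/2)^10 = 2^{1 − 10} = 1/512.
Summing: E[X] = C(11, 5) · 2^{1 − 10} = 462 · 1/512 = 231/256.
Numerically: E[X] ≈ 0.90234.

E[X] = C(11,5)·2^(1−C(5,2)) = 231/256 ≈ 0.90234.


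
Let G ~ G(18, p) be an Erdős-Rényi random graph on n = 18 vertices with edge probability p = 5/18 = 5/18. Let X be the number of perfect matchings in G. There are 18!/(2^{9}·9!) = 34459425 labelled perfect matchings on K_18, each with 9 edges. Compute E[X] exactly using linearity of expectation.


K_18 has 18!/(2^{9}·9!) = 34459425 labelled perfect matchings.
For each such perfect matching H, let X_H = 1 if all 9 edges of H are present in G. Then P[X_H = 1] = p^{9} = (5/18)^{9} = 1953125/198359290368.
By linearity: E[X] = Σ_H E[X_H] = 34459425 · p^{9} = 34459425 · 1953125/198359290368 = 830908203125/2448880128.
Numerically: E[X] ≈ 339.301.

E[X] = 34459425 · (5/18)^{9} = 830908203125/2448880128 ≈ 339.301.


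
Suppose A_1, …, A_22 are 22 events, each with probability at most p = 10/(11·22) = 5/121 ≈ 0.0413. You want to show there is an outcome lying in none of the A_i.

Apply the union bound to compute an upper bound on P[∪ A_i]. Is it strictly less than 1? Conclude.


Union bound: P[∪_{i=1}^{22} A_i] ≤ Σ_i P[A_i] ≤ 22·p = 22·(5/121) = 10/11.
Numerically: 10/11 ≈ 0.9091.
Is 10/11 < 1? YES.
Since P[∪ A_i] ≤ 10/11 < 1, the complement has P[∩ A_i^c] ≥ 1 − 10/11 = 1/11 > 0, so some outcome avoids every A_i.

22·p = 10/11 ≈ 0.9091; existence CERTIFIED by the union bound.


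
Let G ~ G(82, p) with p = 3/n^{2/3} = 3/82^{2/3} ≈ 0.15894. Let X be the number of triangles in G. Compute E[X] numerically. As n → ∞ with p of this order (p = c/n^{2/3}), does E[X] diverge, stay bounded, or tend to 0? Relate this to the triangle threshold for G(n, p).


Number of potential triangles: C(82, 3) = 88560.
Each occurs with probability p³ ≈ (0.15894)³ ≈ 4.0154670e-03.
By linearity: E[X] = C(82, 3)·p³ ≈ 88560 · 4.0154670e-03 ≈ 355.60976.
Since α = 2/3 < 1, p = c/n^{2/3} ≫ 1/n is above the triangle threshold p ~ 1/n. Asymptotically E[X] ~ (c³/6)·n^{3(1−α)} = (3³/6)·n^{1} → ∞; triangles are abundant w.h.p.

E[X] ≈ 355.60976; in regime p = Θ(1/n^{2/3}) E[X] diverges (above the triangle threshold p ~ 1/n).


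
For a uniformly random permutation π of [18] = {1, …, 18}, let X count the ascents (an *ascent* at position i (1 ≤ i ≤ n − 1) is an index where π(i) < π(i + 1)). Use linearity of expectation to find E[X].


Write X = Σ X_I over i = 1, …, 17, with X_I the indicator of one ascent.
There are 17 indicators.
For each fixed i, the pair (π(i), π(i+1)) is a uniformly random ordered pair of distinct values from {1, …, 18}; by symmetry P[π(i) < π(i+1)] = 1/2.
By linearity: E[X] = 17 · (1/2) = (18 − 1) · (1/2) = 17/2 ≈ 8.500000.

E[X] = 17/2 = 8.500000.


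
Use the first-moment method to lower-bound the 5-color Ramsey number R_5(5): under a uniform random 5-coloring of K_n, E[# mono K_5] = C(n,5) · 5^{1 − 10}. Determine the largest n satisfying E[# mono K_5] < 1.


We need C(n, 5) · 5^{1 − 10} < 1, i.e. C(n, 5) < 5^{10 − 1} = 1953125.
Check values of n near the boundary:
  n = 47: C(47, 5) = 1533939; 1533939 < 1953125? YES
  n = 48: C(48, 5) = 1712304; 1712304 < 1953125? YES
  n = 49: C(49, 5) = 1906884; 1906884 < 1953125? YES
  n = 50: C(50, 5) = 2118760; 2118760 < 1953125? NO
  n = 51: C(51, 5) = 2349060; 2349060 < 1953125? NO
The largest n with C(n, 5) < 1953125 is n = 49 (where E[X] = 1906884/1953125 ≈ 0.976325). Hence R_5(5) > 49, i.e. R_5(5) ≥ 50.

Largest n = 49; hence R_5(5) > 49.


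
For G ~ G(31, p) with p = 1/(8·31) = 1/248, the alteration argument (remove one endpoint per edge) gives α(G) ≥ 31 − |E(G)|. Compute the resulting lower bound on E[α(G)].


E[|E(G)|] = C(31, 2)·p = 465 · (1/248) = 15/8.
E[α(G)] ≥ n − E[|E(G)|] = 31 − 15/8 = 233/8.
Numerically: ≈ 29.125.
(This is only a lower bound; the true E[α(G)] may be larger.)

E[α(G)] ≥ 233/8 ≈ 29.125.


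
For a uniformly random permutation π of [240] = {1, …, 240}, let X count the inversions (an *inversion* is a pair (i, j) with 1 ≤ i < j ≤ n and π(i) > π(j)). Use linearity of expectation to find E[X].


Write X = Σ X_I over the C(240, 2) = 28680 pairs i < j, with X_I the indicator of one inversion.
There are 28680 indicators.
For each fixed pair i < j, the values π(i) and π(j) are two distinct elements of {1, …, 240} in uniformly random order; by symmetry P[π(i) > π(j)] = 1/2.
By linearity: E[X] = 28680 · (1/2) = C(240, 2) · (1/2) = 28680/2 = 14340 ≈ 14340.0000.

E[X] = 14340 = 14340.0000.


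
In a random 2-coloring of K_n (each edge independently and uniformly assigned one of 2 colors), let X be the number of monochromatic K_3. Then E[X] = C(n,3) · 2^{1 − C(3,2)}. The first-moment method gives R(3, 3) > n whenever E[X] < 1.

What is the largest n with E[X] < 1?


We need C(n, 3) · 2^{1 − 3} < 1, i.e. C(n, 3) < 2^{3 − 1} = 4.
Check values of n near the boundary:
  n = 3: C(3, 3) = 1; 1 < 4? YES
  n = 4: C(4, 3) = 4; 4 < 4? NO
  n = 5: C(5, 3) = 10; 10 < 4? NO
The largest n with C(n, 3) < 4 is n = 3 (where E[X] = 1/4 ≈ 0.250000). Hence R(3, 3) > 3, i.e. R(3, 3) ≥ 4.

Largest n = 3; hence R(3, 3) > 3.


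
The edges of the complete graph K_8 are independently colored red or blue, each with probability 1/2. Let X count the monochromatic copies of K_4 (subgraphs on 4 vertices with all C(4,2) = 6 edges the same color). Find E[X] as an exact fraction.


Let X = Σ_S X_S over the C(8, 4) = 70 subsets S of size 4, where X_S = 1 if the K_4 on S is monochromatic.
For a fixed S, the K_4 on S has C(4, 2) = 6 edges. P[all 6 edges red] = (1/2)^6, and likewise for blue, so P[monochromatic] = 2·(1/2)^6 = 2^{1 − 6} = 1/32.
By linearity: E[X] = C(8, 4) · 2^{1 − 6} = 70 · 1/32 = 35/16.
Numerically: E[X] ≈ 2.187500.

E[X] = C(8,4)·2^(1−C(4,2)) = 35/16 ≈ 2.187500.


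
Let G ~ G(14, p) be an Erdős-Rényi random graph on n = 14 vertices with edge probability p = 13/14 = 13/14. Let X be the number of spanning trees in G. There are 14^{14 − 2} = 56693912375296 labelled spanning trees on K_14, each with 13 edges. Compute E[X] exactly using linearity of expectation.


K_14 has 14^{14 − 2} = 56693912375296 labelled spanning trees.
For each such spanning tree H, let X_H = 1 if all 13 edges of H are present in G. Then P[X_H = 1] = p^{13} = (13/14)^{13} = 302875106592253/793714773254144.
Summing the indicators: E[X] = Σ_H E[X_H] = 56693912375296 · p^{13} = 56693912375296 · 302875106592253/793714773254144 = 302875106592253/14.
Numerically: E[X] ≈ 2.1634e+13.

E[X] = 56693912375296 · (13/14)^{13} = 302875106592253/14 ≈ 2.1634e+13.


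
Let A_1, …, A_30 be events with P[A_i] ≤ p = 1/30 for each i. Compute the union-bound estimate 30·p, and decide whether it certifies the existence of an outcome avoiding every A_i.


Union bound: P[∪_{i=1}^{30} A_i] ≤ Σ_i P[A_i] ≤ 30·p = 30·(1/30) = 1.
Numerically: 1 ≈ 1.000000.
Is 1 < 1? NO.
Since the bound 1 is ≥ 1, the union bound is uninformative here; it does NOT by itself certify existence.

30·p = 1 ≈ 1.000000; existence NOT certified by the union bound.


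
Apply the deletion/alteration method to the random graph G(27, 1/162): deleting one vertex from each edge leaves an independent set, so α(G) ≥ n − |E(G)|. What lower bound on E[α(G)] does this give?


E[|E(G)|] = C(27, 2)·p = 351 · (1/162) = 13/6.
E[α(G)] ≥ n − E[|E(G)|] = 27 − 13/6 = 149/6.
Numerically: ≈ 24.8333.
(This is only a lower bound; the true E[α(G)] may be larger.)

E[α(G)] ≥ 149/6 ≈ 24.8333.


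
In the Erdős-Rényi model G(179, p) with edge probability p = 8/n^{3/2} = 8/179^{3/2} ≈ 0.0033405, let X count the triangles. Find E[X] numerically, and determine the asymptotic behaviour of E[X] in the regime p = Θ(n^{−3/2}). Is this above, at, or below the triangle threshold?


Number of potential triangles: C(179, 3) = 939929.
Each occurs with probability p³ ≈ (0.0033405)³ ≈ 3.7276173e-08.
By linearity: E[X] = C(179, 3)·p³ ≈ 939929 · 3.7276173e-08 ≈ 0.03504.
Since α = 3/2 > 1, p = c/n^{3/2} = o(1/n) is below the triangle threshold p ~ 1/n. Asymptotically E[X] ~ (c³/6)·n^{3(1−α)} = (8³/6)·n^{-1.5} → 0, so by Markov's inequality G has no triangles w.h.p.

E[X] ≈ 0.03504; in regime p = Θ(1/n^{3/2}) E[X] tends to 0 (below the triangle threshold p ~ 1/n).


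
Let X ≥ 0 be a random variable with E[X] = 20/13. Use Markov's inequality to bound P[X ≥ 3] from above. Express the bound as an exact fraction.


μ = E[X] = 20/13, a = 3.
Markov: P[X ≥ 3] ≤ μ/a = (20/13)/3 = 20/39.
Numerically: ≈ 0.512821.
(Since a = 3 > μ = 1.538462, the bound 20/39 is < 1 and informative.)

P[X ≥ 3] ≤ 20/39 ≈ 0.512821.


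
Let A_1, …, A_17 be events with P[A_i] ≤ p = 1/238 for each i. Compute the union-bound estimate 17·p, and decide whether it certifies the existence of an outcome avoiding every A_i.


Union bound: P[∪_{i=1}^{17} A_i] ≤ Σ_i P[A_i] ≤ 17·p = 17·(1/238) = 1/14.
Numerically: 1/14 ≈ 0.071.
Is 1/14 < 1? YES.
Since P[∪ A_i] ≤ 1/14 < 1, the complement has P[∩ A_i^c] ≥ 1 − 1/14 = 13/14 > 0, so some outcome avoids every A_i.

17·p = 1/14 ≈ 0.071; existence CERTIFIED by the union bound.


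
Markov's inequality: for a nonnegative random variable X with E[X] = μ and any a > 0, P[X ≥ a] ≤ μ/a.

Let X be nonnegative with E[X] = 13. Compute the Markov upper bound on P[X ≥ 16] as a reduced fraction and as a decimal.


μ = E[X] = 13, a = 16.
Markov: P[X ≥ 16] ≤ μ/a = (13)/16 = 13/16.
Numerically: ≈ 0.8125.
(Since a = 16 > μ = 13.0000, the bound 13/16 is < 1 and informative.)

P[X ≥ 16] ≤ 13/16 ≈ 0.8125.


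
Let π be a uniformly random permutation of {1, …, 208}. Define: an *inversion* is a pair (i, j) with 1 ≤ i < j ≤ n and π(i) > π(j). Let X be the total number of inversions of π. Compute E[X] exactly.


Write X = Σ X_I over the C(208, 2) = 21528 pairs i < j, with X_I the indicator of one inversion.
There are 21528 indicators.
For each fixed pair i < j, the values π(i) and π(j) are two distinct elements of {1, …, 208} in uniformly random order; by symmetry P[π(i) > π(j)] = 1/2.
By linearity: E[X] = 21528 · (1/2) = C(208, 2) · (1/2) = 21528/2 = 10764 ≈ 10764.00000.

E[X] = 10764 = 10764.00000.
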